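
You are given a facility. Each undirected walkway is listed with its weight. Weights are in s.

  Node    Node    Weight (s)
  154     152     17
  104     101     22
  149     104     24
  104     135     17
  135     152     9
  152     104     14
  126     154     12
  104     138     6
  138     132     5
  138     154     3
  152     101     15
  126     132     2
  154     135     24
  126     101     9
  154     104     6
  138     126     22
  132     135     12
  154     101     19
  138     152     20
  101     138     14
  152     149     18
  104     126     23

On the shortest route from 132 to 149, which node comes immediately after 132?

Candidate routes:
132 - 138 - 104 - 152 - 149: 5+6+14+18 = 43
132 - 138 - 104 - 149: 5+6+24 = 35
132 - 138 - 154 - 104 - 149: 5+3+6+24 = 38
132 - 135 - 152 - 149: 12+9+18 = 39
Cheapest is 132 - 138 - 104 - 149 at 35 s.
So from 132 the first move is to 138.

138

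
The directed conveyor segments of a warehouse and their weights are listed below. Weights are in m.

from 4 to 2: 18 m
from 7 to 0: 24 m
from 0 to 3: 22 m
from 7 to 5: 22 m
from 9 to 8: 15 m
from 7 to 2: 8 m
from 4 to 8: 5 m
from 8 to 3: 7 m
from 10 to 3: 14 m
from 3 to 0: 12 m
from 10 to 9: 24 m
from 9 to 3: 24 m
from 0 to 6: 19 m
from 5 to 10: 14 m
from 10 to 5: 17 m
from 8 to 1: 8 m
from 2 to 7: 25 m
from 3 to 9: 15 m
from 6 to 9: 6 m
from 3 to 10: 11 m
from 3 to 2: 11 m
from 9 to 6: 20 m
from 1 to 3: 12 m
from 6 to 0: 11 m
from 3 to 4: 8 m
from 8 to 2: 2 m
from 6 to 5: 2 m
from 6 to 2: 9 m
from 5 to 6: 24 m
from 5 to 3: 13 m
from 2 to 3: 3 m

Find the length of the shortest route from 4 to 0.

22 m

Running Dijkstra from 4:
4: 0
8: 5  (via 4)
2: 7  (via 8)
3: 10  (via 2)
1: 13  (via 8)
10: 21  (via 3)
0: 22  (via 3)
Shortest route: 4 → 8 → 2 → 3 → 0 = 22 m.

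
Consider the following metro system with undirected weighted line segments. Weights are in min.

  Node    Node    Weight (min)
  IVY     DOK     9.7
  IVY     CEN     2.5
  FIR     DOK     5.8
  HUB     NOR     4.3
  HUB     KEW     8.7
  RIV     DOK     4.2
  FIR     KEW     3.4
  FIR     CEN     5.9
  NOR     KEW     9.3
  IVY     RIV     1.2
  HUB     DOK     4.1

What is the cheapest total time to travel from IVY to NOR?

13.8 min

Candidate routes:
IVY - CEN - FIR - KEW - NOR: 2.5+5.9+3.4+9.3 = 21.1
IVY - RIV - DOK - HUB - NOR: 1.2+4.2+4.1+4.3 = 13.8
IVY - DOK - HUB - NOR: 9.7+4.1+4.3 = 18.1
Cheapest is IVY - RIV - DOK - HUB - NOR at 13.8 min.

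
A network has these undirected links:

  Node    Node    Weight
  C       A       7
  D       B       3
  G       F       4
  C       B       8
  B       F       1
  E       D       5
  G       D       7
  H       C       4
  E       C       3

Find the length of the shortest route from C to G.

13

Enumerating some paths:
C–E–D–G: 3+5+7 = 15
C–B–F–G: 8+1+4 = 13
The minimum is 13 via C–B–F–G.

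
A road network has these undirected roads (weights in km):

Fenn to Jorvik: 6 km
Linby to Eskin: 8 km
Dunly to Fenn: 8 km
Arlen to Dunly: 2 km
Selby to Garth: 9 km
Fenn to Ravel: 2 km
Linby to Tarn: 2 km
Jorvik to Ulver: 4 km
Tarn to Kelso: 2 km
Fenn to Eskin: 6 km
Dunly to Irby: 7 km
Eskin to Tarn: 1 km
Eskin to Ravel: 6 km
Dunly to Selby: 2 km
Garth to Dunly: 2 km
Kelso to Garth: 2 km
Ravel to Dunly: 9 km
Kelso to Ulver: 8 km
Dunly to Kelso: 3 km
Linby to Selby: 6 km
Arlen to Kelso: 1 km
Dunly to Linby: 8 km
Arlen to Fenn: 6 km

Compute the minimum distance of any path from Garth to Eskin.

5 km

Shortest distances from Garth:
Garth: 0
Kelso: 2  (via Garth)
Dunly: 2  (via Garth)
Arlen: 3  (via Kelso)
Selby: 4  (via Dunly)
Tarn: 4  (via Kelso)
Eskin: 5  (via Tarn)
Shortest route: Garth → Kelso → Tarn → Eskin = 5 km.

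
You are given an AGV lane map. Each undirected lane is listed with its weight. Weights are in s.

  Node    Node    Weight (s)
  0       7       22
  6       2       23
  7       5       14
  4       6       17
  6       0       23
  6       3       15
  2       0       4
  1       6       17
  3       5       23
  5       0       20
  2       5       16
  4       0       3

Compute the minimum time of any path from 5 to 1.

Running Dijkstra from 5:
5: 0
7: 14  (via 5)
2: 16  (via 5)
0: 20  (via 5)
3: 23  (via 5)
4: 23  (via 0)
6: 38  (via 3)
1: 55  (via 6)
Shortest route: 5 → 3 → 6 → 1 = 55 s.

55 s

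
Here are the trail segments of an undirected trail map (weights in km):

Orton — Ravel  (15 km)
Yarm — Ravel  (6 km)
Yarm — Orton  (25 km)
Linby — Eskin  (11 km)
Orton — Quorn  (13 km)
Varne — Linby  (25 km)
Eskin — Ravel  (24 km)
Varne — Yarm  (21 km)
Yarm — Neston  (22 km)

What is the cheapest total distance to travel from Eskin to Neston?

Settle nodes by increasing distance from Eskin:
Eskin: 0
Linby: 11  (via Eskin)
Ravel: 24  (via Eskin)
Yarm: 30  (via Ravel)
Varne: 36  (via Linby)
Orton: 39  (via Ravel)
Quorn: 52  (via Orton)
Neston: 52  (via Yarm)
Shortest route: Eskin–Ravel–Yarm–Neston = 52 km.

52 km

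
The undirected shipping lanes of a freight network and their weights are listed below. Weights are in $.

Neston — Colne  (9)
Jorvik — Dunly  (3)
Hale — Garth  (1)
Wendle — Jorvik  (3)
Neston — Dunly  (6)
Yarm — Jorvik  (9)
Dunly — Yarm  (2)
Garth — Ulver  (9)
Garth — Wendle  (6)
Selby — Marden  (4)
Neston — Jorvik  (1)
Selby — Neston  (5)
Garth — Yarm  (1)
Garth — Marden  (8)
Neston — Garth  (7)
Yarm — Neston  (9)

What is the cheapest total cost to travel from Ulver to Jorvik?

Candidate routes:
Ulver → Garth → Yarm → Jorvik: 9+1+9 = 19
Ulver → Garth → Wendle → Jorvik: 9+6+3 = 18
Ulver → Garth → Yarm → Dunly → Jorvik: 9+1+2+3 = 15
Ulver → Garth → Neston → Jorvik: 9+7+1 = 17
The minimum is $15 via Ulver → Garth → Yarm → Dunly → Jorvik.

$15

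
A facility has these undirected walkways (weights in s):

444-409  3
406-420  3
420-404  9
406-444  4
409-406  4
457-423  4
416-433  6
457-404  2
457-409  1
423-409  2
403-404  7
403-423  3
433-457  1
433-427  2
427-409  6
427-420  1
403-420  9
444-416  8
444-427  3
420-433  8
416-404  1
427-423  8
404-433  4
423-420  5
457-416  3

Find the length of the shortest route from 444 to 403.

8 s

Settle nodes by increasing distance from 444:
444: 0
409: 3  (via 444)
427: 3  (via 444)
420: 4  (via 427)
406: 4  (via 444)
457: 4  (via 409)
423: 5  (via 409)
433: 5  (via 427)
404: 6  (via 457)
416: 7  (via 457)
403: 8  (via 423)
Shortest route: 444 → 409 → 423 → 403 = 8 s.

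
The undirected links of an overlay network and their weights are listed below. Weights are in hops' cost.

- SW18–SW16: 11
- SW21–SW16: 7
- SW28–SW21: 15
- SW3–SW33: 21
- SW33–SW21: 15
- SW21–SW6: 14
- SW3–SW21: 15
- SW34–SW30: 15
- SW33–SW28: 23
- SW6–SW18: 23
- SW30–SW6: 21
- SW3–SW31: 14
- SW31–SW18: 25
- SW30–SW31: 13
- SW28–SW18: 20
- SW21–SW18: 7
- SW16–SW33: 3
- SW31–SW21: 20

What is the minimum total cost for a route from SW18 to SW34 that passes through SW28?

Shortest SW18→SW28: SW18 → SW28 = 20
Shortest SW28→SW34: SW28 → SW21 → SW31 → SW30 → SW34 = 63
Total via SW28: 20 + 63 = 83 hops' cost.

83 hops' cost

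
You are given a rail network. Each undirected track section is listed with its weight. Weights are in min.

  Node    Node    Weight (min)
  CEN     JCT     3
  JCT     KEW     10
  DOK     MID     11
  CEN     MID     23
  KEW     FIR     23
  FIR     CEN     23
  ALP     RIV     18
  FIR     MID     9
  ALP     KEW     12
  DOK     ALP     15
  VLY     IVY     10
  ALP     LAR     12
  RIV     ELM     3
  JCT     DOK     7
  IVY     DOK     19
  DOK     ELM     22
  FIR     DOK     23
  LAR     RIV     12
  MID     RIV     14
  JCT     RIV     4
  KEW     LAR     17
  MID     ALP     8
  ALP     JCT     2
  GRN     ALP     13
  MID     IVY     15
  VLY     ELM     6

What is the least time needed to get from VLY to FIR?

Shortest distances from VLY:
VLY: 0
ELM: 6  (via VLY)
RIV: 9  (via ELM)
IVY: 10  (via VLY)
JCT: 13  (via RIV)
ALP: 15  (via JCT)
CEN: 16  (via JCT)
DOK: 20  (via JCT)
LAR: 21  (via RIV)
MID: 23  (via RIV)
KEW: 23  (via JCT)
GRN: 28  (via ALP)
FIR: 32  (via MID)
Shortest route: VLY–ELM–RIV–MID–FIR = 32 min.

32 min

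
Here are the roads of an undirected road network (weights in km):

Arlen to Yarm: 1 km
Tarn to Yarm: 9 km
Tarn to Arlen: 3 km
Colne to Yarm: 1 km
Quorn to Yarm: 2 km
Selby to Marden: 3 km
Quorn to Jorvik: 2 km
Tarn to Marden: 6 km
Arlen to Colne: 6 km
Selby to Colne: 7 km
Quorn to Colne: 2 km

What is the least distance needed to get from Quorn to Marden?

Candidate routes:
Quorn - Colne - Yarm - Arlen - Tarn - Marden: 2+1+1+3+6 = 13
Quorn - Yarm - Colne - Selby - Marden: 2+1+7+3 = 13
Quorn - Yarm - Arlen - Tarn - Marden: 2+1+3+6 = 12
The minimum is 12 km via Quorn - Yarm - Arlen - Tarn - Marden.

12 km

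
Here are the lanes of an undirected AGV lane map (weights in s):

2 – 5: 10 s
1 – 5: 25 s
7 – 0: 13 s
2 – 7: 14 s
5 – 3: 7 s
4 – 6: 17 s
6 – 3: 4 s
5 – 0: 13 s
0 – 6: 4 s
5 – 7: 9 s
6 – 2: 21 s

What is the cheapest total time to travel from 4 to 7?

Enumerating some paths:
4 → 6 → 2 → 7: 17+21+14 = 52
4 → 6 → 3 → 5 → 7: 17+4+7+9 = 37
4 → 6 → 0 → 7: 17+4+13 = 34
4 → 6 → 0 → 5 → 7: 17+4+13+9 = 43
Cheapest is 4 → 6 → 0 → 7 at 34 s.

34 s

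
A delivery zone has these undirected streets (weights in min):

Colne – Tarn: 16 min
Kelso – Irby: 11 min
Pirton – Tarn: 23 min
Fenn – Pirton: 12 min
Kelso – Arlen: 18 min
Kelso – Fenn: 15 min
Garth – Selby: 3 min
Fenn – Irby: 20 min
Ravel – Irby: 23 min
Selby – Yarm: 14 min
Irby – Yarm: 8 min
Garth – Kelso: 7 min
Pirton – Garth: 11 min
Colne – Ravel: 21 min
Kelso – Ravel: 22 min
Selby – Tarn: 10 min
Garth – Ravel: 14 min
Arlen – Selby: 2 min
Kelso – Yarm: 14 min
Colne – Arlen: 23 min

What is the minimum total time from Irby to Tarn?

31 min

Running Dijkstra from Irby:
Irby: 0
Yarm: 8  (via Irby)
Kelso: 11  (via Irby)
Garth: 18  (via Kelso)
Fenn: 20  (via Irby)
Selby: 21  (via Garth)
Ravel: 23  (via Irby)
Arlen: 23  (via Selby)
Pirton: 29  (via Garth)
Tarn: 31  (via Selby)
Shortest route: Irby–Kelso–Garth–Selby–Tarn = 31 min.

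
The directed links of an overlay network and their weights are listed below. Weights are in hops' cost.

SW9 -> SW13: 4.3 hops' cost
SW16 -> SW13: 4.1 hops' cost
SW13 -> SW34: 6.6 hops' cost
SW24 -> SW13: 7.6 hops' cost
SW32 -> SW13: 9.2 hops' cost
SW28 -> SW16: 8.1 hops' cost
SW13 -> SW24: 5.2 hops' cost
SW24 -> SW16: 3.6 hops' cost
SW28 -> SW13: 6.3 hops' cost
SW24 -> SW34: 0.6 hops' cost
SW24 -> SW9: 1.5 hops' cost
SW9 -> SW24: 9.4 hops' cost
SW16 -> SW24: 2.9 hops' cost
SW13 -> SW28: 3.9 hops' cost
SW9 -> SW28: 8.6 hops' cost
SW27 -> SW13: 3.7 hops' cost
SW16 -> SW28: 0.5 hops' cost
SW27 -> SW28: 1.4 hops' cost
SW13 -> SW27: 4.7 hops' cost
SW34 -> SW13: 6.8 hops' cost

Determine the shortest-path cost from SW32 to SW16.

18 hops' cost

Compare a few routes:
SW32 - SW13 - SW28 - SW16: 9.2+3.9+8.1 = 21.2
SW32 - SW13 - SW24 - SW16: 9.2+5.2+3.6 = 18
The minimum is 18 hops' cost via SW32 - SW13 - SW24 - SW16.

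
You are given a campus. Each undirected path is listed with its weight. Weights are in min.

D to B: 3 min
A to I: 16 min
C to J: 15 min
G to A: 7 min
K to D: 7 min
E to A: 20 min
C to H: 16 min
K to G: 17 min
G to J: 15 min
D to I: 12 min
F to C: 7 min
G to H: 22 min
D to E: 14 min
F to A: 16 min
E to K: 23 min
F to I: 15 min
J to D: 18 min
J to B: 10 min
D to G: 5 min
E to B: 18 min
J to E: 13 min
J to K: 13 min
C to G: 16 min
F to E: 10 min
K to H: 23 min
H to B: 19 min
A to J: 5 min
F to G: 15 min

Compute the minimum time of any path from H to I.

34 min

Candidate routes:
H - B - D - I: 19+3+12 = 34
H - G - D - I: 22+5+12 = 39
H - C - F - I: 16+7+15 = 38
The minimum is 34 min via H - B - D - I.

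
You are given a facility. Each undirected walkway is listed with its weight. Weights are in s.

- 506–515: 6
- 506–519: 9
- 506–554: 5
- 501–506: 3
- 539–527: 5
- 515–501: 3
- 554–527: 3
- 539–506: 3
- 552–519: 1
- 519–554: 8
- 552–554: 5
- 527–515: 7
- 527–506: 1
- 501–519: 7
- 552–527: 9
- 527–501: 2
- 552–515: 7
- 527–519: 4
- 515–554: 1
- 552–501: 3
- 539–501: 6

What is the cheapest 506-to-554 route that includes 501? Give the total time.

7 s

Shortest 506→501: 506 → 501 = 3
Best 501 to 554: 501 → 515 → 554 costing 4
Total via 501: 3 + 4 = 7 s.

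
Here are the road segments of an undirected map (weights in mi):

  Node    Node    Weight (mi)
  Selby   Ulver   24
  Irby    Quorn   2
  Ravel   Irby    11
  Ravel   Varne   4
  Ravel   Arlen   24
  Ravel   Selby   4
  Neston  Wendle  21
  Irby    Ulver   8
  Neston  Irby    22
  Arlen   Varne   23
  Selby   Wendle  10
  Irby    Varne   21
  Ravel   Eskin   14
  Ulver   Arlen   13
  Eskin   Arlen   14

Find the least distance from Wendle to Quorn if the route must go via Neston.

Shortest Wendle→Neston: Wendle–Neston = 21
Shortest Neston→Quorn: Neston–Irby–Quorn = 24
Total via Neston: 21 + 24 = 45 mi.

45 mi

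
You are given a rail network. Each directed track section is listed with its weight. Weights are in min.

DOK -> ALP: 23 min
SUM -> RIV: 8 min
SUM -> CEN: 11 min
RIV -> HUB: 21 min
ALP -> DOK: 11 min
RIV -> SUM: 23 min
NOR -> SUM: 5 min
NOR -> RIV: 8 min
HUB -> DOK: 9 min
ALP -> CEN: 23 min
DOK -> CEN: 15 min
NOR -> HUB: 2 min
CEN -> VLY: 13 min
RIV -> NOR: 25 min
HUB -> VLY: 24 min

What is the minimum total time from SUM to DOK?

Enumerating some paths:
SUM - RIV - NOR - HUB - DOK: 8+25+2+9 = 44
SUM - RIV - HUB - DOK: 8+21+9 = 38
The minimum is 38 min via SUM - RIV - HUB - DOK.

38 min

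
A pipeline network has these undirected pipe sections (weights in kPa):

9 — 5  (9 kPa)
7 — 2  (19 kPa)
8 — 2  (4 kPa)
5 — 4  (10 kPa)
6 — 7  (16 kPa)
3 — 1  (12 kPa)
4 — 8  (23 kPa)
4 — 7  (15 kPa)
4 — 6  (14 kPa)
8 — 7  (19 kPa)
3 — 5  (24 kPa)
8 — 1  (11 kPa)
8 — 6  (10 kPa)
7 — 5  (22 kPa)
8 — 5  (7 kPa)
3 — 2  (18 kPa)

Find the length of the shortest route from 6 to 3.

32 kPa

Enumerating some paths:
6 → 8 → 2 → 3: 10+4+18 = 32
6 → 4 → 5 → 3: 14+10+24 = 48
6 → 8 → 5 → 3: 10+7+24 = 41
6 → 8 → 1 → 3: 10+11+12 = 33
The minimum is 32 kPa via 6 → 8 → 2 → 3.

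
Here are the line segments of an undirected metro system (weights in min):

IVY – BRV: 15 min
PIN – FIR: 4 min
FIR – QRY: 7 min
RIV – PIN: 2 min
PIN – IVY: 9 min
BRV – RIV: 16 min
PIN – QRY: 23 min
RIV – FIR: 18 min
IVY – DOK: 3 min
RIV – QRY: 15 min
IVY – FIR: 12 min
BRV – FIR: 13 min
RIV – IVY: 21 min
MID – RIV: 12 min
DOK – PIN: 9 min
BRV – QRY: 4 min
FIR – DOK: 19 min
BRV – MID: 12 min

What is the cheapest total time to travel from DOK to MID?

Candidate routes:
DOK–IVY–PIN–RIV–MID: 3+9+2+12 = 26
DOK–IVY–BRV–MID: 3+15+12 = 30
DOK–PIN–RIV–MID: 9+2+12 = 23
Cheapest is DOK–PIN–RIV–MID at 23 min.

23 min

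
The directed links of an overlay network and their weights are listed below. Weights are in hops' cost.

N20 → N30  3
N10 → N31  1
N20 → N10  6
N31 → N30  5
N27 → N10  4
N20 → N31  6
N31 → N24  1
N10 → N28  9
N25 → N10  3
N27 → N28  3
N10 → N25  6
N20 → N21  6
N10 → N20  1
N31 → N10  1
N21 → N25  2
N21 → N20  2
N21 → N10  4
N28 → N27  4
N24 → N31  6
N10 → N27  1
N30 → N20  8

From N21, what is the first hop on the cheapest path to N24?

Candidate routes:
N21 - N20 - N31 - N24: 2+6+1 = 9
N21 - N10 - N31 - N24: 4+1+1 = 6
N21 - N25 - N10 - N31 - N24: 2+3+1+1 = 7
The minimum is 6 hops' cost via N21 - N10 - N31 - N24.
So from N21 the first move is to N10.

N10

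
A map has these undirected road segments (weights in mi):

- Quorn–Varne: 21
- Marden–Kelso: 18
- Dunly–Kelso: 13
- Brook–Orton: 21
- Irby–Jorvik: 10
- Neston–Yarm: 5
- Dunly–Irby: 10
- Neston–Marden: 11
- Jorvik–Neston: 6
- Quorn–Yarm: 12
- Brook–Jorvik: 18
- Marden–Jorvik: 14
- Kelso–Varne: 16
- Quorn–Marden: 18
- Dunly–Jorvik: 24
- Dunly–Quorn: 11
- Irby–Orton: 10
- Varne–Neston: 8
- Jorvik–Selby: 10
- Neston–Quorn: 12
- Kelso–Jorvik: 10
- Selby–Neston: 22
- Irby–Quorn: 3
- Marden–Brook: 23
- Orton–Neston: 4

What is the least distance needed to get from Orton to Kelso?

Settle nodes by increasing distance from Orton:
Orton: 0
Neston: 4  (via Orton)
Yarm: 9  (via Neston)
Jorvik: 10  (via Neston)
Irby: 10  (via Orton)
Varne: 12  (via Neston)
Quorn: 13  (via Irby)
Marden: 15  (via Neston)
Dunly: 20  (via Irby)
Selby: 20  (via Jorvik)
Kelso: 20  (via Jorvik)
Shortest route: Orton–Neston–Jorvik–Kelso = 20 mi.

20 mi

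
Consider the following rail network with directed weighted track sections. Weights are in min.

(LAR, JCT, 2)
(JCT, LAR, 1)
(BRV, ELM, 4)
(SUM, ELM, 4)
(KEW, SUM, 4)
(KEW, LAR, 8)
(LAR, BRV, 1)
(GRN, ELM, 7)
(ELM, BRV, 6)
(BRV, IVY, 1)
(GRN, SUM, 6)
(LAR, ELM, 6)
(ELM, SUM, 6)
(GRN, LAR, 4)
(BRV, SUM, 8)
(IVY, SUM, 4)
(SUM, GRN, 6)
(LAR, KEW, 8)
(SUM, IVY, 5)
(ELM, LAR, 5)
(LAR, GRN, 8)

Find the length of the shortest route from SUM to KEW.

Enumerating some paths:
SUM–GRN–LAR–KEW: 6+4+8 = 18
SUM–ELM–LAR–KEW: 4+5+8 = 17
The minimum is 17 min via SUM–ELM–LAR–KEW.

17 min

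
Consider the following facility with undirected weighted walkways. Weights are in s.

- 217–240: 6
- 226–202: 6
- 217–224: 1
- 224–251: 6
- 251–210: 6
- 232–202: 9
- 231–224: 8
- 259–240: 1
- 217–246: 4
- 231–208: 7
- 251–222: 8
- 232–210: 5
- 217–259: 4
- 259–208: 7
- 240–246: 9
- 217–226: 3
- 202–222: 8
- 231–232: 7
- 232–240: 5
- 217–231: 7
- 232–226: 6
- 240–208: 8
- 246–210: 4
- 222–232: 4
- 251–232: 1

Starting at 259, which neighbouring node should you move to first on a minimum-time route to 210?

Enumerating some paths:
259–240–232–251–210: 1+5+1+6 = 13
259–240–232–210: 1+5+5 = 11
259–217–246–210: 4+4+4 = 12
Cheapest is 259–240–232–210 at 11 s.
So from 259 the first move is to 240.

240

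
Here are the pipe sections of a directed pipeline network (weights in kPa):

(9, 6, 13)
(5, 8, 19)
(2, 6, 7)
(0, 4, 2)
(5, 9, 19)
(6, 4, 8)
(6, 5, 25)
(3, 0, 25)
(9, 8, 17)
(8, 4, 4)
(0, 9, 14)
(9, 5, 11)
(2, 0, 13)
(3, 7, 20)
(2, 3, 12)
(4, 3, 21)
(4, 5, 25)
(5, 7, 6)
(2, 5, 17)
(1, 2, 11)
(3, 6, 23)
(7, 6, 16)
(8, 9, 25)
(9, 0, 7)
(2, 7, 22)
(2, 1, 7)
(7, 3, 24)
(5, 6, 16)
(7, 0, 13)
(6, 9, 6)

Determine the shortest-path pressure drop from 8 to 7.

Compare a few routes:
8 → 4 → 5 → 7: 4+25+6 = 35
8 → 9 → 5 → 7: 25+11+6 = 42
8 → 4 → 3 → 7: 4+21+20 = 45
8 → 9 → 0 → 4 → 5 → 7: 25+7+2+25+6 = 65
The minimum is 35 kPa via 8 → 4 → 5 → 7.

35 kPa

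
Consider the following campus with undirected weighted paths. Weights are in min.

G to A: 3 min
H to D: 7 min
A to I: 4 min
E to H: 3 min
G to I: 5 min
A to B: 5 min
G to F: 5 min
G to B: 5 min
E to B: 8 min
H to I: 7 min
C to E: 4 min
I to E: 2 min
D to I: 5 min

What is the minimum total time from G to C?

Running Dijkstra from G:
G: 0
A: 3  (via G)
B: 5  (via G)
F: 5  (via G)
I: 5  (via G)
E: 7  (via I)
D: 10  (via I)
H: 10  (via E)
C: 11  (via E)
Shortest route: G → I → E → C = 11 min.

11 min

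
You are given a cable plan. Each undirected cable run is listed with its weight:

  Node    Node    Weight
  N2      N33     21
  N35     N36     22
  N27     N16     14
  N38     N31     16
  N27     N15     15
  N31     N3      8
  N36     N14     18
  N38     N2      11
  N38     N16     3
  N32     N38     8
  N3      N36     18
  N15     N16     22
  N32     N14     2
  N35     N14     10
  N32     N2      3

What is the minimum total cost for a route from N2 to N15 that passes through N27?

43

Best N2 to N27: N2 → N38 → N16 → N27 costing 28
Best N27 to N15: N27 → N15 costing 15
Total via N27: 28 + 15 = 43.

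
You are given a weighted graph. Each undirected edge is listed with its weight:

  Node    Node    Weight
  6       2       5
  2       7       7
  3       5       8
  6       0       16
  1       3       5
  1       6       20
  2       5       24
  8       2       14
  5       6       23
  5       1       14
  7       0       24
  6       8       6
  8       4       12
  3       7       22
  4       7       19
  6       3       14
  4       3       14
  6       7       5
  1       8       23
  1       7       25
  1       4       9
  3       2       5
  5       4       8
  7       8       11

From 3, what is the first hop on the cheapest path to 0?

2

Enumerating some paths:
3 - 2 - 6 - 0: 5+5+16 = 26
3 - 2 - 7 - 6 - 0: 5+7+5+16 = 33
3 - 6 - 0: 14+16 = 30
Cheapest is 3 - 2 - 6 - 0 at 26.
So from 3 the first move is to 2.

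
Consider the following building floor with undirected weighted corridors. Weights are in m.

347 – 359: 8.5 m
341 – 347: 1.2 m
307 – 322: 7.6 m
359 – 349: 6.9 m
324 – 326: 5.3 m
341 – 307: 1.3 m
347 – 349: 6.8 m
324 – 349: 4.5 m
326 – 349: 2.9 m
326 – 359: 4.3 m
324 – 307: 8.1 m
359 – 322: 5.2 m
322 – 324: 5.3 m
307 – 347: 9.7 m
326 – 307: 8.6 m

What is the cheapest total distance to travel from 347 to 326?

9.7 m

Compare a few routes:
347–341–307–326: 1.2+1.3+8.6 = 11.1
347–349–326: 6.8+2.9 = 9.7
The minimum is 9.7 m via 347–349–326.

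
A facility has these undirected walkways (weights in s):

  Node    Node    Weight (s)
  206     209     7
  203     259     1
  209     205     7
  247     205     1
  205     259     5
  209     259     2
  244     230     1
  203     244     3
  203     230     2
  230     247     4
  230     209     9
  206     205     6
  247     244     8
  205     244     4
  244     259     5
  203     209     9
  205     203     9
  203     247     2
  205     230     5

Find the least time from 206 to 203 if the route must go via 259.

10 s

Shortest 206→259: 206–209–259 = 9
Best 259 to 203: 259–203 costing 1
Total via 259: 9 + 1 = 10 s.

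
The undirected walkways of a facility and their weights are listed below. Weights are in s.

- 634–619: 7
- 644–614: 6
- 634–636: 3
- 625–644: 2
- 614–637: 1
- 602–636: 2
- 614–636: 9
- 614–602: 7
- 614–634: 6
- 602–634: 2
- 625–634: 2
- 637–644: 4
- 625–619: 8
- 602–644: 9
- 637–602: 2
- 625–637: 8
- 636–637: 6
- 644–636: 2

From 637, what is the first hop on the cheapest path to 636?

Candidate routes:
637 → 636: 6 = 6
637 → 644 → 636: 4+2 = 6
637 → 602 → 636: 2+2 = 4
Cheapest is 637 → 602 → 636 at 4 s.
So from 637 the first move is to 602.

602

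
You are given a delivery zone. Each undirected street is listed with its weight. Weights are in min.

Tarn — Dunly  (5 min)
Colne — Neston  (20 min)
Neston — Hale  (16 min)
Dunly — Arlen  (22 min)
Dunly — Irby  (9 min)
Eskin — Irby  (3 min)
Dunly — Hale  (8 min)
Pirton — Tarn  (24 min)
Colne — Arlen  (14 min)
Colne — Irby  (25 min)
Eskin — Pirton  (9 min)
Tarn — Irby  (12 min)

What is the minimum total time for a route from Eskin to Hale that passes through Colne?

64 min

Shortest Eskin→Colne: Eskin–Irby–Colne = 28
Best Colne to Hale: Colne–Neston–Hale costing 36
Total via Colne: 28 + 36 = 64 min.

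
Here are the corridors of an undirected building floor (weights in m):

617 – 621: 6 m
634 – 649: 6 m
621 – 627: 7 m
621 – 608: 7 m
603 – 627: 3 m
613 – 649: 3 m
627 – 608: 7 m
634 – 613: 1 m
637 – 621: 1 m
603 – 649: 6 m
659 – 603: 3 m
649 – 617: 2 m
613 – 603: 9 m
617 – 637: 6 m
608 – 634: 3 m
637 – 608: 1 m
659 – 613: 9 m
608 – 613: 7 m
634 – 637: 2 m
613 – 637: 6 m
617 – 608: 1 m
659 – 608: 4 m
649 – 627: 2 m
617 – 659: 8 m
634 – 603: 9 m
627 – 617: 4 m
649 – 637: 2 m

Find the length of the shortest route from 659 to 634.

7 m

Enumerating some paths:
659–613–634: 9+1 = 10
659–608–634: 4+3 = 7
659–608–617–649–637–634: 4+1+2+2+2 = 11
659–608–617–649–613–634: 4+1+2+3+1 = 11
Cheapest is 659–608–634 at 7 m.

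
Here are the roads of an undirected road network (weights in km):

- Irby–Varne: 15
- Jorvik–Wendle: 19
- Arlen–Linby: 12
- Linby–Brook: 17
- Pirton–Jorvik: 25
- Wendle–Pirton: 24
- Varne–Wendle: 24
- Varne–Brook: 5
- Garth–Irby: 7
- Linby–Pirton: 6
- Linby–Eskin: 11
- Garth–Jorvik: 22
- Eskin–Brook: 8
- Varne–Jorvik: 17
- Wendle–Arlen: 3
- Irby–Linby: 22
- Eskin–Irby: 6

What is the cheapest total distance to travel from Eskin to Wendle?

26 km

Running Dijkstra from Eskin:
Eskin: 0
Irby: 6  (via Eskin)
Brook: 8  (via Eskin)
Linby: 11  (via Eskin)
Varne: 13  (via Brook)
Garth: 13  (via Irby)
Pirton: 17  (via Linby)
Arlen: 23  (via Linby)
Wendle: 26  (via Arlen)
Shortest route: Eskin–Linby–Arlen–Wendle = 26 km.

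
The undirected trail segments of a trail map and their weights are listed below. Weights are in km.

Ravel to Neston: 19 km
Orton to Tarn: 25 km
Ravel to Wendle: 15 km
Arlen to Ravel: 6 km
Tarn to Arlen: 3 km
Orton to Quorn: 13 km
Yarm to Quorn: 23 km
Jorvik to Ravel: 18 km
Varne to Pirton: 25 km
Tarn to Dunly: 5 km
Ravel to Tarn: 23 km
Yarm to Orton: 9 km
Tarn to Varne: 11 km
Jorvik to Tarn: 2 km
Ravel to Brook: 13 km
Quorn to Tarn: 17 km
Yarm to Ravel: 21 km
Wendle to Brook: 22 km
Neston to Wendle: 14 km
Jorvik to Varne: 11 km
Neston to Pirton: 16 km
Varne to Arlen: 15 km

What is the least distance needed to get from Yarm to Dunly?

35 km

Shortest distances from Yarm:
Yarm: 0
Orton: 9  (via Yarm)
Ravel: 21  (via Yarm)
Quorn: 22  (via Orton)
Arlen: 27  (via Ravel)
Tarn: 30  (via Arlen)
Jorvik: 32  (via Tarn)
Brook: 34  (via Ravel)
Dunly: 35  (via Tarn)
Shortest route: Yarm–Ravel–Arlen–Tarn–Dunly = 35 km.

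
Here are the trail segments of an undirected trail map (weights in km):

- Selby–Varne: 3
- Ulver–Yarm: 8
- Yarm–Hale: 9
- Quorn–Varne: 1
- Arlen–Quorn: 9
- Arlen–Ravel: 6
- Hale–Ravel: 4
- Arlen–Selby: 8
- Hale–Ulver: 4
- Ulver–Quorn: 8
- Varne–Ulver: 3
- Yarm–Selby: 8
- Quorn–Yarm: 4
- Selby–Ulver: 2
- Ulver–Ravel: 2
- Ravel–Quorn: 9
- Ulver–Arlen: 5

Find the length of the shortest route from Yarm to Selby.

Shortest distances from Yarm:
Yarm: 0
Quorn: 4  (via Yarm)
Varne: 5  (via Quorn)
Ulver: 8  (via Yarm)
Selby: 8  (via Yarm)
Shortest route: Yarm–Selby = 8 km.

8 km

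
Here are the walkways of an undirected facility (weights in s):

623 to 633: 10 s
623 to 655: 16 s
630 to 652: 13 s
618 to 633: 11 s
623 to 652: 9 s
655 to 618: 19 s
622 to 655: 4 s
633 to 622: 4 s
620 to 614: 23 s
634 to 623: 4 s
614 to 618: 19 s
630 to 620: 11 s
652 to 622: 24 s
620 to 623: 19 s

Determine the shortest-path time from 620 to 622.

Candidate routes:
620 → 630 → 652 → 623 → 633 → 622: 11+13+9+10+4 = 47
620 → 623 → 633 → 622: 19+10+4 = 33
620 → 623 → 655 → 622: 19+16+4 = 39
The minimum is 33 s via 620 → 623 → 633 → 622.

33 s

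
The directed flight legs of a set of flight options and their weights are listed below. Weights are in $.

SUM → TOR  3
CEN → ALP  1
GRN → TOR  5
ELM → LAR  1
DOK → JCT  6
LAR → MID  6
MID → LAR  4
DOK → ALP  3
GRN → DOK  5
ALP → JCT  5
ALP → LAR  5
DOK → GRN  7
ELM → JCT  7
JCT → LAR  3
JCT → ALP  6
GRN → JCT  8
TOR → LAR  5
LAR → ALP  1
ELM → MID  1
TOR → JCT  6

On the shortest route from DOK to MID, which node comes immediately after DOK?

ALP

Compare a few routes:
DOK–JCT–LAR–MID: 6+3+6 = 15
DOK–ALP–LAR–MID: 3+5+6 = 14
The minimum is $14 via DOK–ALP–LAR–MID.
So from DOK the first move is to ALP.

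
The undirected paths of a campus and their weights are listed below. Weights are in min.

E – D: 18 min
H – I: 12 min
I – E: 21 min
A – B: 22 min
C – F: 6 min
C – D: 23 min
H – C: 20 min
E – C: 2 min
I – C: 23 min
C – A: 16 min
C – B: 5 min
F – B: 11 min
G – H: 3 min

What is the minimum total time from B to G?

28 min

Running Dijkstra from B:
B: 0
C: 5  (via B)
E: 7  (via C)
F: 11  (via B)
A: 21  (via C)
D: 25  (via E)
H: 25  (via C)
G: 28  (via H)
Shortest route: B–C–H–G = 28 min.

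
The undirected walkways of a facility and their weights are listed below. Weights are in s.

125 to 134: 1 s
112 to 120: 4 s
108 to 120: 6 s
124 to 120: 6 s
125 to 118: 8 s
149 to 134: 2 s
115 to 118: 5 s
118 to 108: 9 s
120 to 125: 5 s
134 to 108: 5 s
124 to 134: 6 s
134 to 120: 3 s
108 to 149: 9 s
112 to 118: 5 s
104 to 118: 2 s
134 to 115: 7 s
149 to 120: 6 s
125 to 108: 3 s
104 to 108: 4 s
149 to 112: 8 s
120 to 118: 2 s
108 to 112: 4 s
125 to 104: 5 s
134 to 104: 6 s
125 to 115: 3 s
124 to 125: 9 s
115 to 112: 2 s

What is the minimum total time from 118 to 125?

6 s

Compare a few routes:
118 - 104 - 125: 2+5 = 7
118 - 120 - 125: 2+5 = 7
118 - 120 - 134 - 125: 2+3+1 = 6
The minimum is 6 s via 118 - 120 - 134 - 125.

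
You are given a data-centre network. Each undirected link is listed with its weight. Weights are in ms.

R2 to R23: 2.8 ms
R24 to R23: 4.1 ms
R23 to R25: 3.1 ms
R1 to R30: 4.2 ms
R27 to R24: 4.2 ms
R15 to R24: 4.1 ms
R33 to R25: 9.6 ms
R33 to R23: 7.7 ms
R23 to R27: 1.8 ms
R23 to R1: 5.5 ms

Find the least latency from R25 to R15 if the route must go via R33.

25.5 ms

Shortest R25→R33: R25–R33 = 9.6
Best R33 to R15: R33–R23–R24–R15 costing 15.9
Total via R33: 9.6 + 15.9 = 25.5 ms.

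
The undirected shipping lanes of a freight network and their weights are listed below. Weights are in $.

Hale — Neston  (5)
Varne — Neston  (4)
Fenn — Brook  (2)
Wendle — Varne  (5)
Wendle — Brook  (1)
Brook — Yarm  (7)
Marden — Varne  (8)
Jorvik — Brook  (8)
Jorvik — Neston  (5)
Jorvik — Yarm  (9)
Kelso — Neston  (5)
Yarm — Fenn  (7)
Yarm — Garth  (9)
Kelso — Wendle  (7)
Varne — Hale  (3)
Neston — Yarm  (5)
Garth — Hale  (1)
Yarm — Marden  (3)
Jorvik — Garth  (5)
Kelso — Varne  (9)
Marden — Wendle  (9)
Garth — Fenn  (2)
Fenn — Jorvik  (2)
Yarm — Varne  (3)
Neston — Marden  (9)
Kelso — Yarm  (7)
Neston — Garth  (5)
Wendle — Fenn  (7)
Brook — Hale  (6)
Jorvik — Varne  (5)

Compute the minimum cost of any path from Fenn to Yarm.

$7

Candidate routes:
Fenn–Yarm: 7 = 7
Fenn–Garth–Hale–Varne–Yarm: 2+1+3+3 = 9
Cheapest is Fenn–Yarm at $7.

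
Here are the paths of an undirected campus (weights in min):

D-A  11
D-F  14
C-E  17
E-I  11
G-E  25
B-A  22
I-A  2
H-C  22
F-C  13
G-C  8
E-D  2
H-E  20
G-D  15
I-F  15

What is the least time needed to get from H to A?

Shortest distances from H:
H: 0
E: 20  (via H)
C: 22  (via H)
D: 22  (via E)
G: 30  (via C)
I: 31  (via E)
A: 33  (via D)
Shortest route: H → E → D → A = 33 min.

33 min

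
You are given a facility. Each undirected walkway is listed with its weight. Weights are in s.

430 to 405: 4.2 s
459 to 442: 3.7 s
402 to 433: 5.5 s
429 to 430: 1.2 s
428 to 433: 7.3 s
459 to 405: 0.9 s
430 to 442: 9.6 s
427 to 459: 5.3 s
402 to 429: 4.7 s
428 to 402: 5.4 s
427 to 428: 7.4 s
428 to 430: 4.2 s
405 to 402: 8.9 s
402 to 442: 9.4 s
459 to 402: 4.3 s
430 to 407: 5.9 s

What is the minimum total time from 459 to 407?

Shortest distances from 459:
459: 0
405: 0.9  (via 459)
442: 3.7  (via 459)
402: 4.3  (via 459)
430: 5.1  (via 405)
427: 5.3  (via 459)
429: 6.3  (via 430)
428: 9.3  (via 430)
433: 9.8  (via 402)
407: 11  (via 430)
Shortest route: 459–405–430–407 = 11 s.

11 s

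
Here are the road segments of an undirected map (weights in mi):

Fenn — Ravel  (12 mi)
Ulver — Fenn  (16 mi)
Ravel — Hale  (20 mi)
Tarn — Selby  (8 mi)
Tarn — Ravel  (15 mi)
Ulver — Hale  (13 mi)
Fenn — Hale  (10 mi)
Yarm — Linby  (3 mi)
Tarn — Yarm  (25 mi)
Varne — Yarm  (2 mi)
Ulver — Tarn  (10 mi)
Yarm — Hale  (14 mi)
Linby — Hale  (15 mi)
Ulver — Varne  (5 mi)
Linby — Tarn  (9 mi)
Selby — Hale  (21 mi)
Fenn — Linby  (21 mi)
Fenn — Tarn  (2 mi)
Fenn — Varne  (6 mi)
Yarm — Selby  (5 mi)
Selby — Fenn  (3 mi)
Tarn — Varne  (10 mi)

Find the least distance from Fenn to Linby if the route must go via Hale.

25 mi

Shortest Fenn→Hale: Fenn–Hale = 10
Shortest Hale→Linby: Hale–Linby = 15
Total via Hale: 10 + 15 = 25 mi.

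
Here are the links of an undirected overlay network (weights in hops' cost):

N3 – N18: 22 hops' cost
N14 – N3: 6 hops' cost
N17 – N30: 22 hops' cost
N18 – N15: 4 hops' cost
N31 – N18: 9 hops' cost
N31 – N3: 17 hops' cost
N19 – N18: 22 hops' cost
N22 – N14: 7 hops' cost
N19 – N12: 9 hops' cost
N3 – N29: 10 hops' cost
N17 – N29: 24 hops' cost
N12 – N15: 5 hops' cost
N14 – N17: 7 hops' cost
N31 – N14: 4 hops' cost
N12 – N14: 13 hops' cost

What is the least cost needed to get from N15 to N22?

24 hops' cost

Shortest distances from N15:
N15: 0
N18: 4  (via N15)
N12: 5  (via N15)
N31: 13  (via N18)
N19: 14  (via N12)
N14: 17  (via N31)
N3: 23  (via N14)
N22: 24  (via N14)
Shortest route: N15–N18–N31–N14–N22 = 24 hops' cost.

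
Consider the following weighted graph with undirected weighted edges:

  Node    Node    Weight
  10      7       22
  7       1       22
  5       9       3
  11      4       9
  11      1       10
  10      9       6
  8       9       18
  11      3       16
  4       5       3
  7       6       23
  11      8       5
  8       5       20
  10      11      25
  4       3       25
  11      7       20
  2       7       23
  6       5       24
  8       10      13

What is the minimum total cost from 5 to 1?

22

Enumerating some paths:
5 → 9 → 10 → 8 → 11 → 1: 3+6+13+5+10 = 37
5 → 9 → 8 → 11 → 1: 3+18+5+10 = 36
5 → 8 → 11 → 1: 20+5+10 = 35
5 → 4 → 11 → 1: 3+9+10 = 22
The minimum is 22 via 5 → 4 → 11 → 1.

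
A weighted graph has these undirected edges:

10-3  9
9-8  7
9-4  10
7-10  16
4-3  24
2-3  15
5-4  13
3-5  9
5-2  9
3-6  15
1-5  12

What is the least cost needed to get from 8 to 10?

48

Candidate routes:
8 - 9 - 4 - 5 - 2 - 3 - 10: 7+10+13+9+15+9 = 63
8 - 9 - 4 - 5 - 3 - 10: 7+10+13+9+9 = 48
8 - 9 - 4 - 3 - 10: 7+10+24+9 = 50
The minimum is 48 via 8 - 9 - 4 - 5 - 3 - 10.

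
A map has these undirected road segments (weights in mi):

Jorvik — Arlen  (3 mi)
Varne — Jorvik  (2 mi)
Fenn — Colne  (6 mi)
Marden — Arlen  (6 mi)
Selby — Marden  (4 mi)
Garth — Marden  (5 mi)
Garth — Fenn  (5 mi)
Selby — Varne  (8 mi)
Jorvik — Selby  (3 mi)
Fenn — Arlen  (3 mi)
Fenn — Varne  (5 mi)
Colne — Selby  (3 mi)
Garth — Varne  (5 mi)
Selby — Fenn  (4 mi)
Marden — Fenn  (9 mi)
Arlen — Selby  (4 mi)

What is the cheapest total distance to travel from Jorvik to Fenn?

Running Dijkstra from Jorvik:
Jorvik: 0
Varne: 2  (via Jorvik)
Selby: 3  (via Jorvik)
Arlen: 3  (via Jorvik)
Colne: 6  (via Selby)
Fenn: 6  (via Arlen)
Shortest route: Jorvik–Arlen–Fenn = 6 mi.

6 mi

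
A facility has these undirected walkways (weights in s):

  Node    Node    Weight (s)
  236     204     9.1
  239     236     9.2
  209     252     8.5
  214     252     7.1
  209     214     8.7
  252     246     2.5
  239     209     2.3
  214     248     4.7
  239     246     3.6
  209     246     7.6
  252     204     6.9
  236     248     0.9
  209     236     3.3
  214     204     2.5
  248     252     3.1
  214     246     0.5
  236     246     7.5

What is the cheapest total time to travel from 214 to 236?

Compare a few routes:
214 - 248 - 236: 4.7+0.9 = 5.6
214 - 246 - 252 - 248 - 236: 0.5+2.5+3.1+0.9 = 7
The minimum is 5.6 s via 214 - 248 - 236.

5.6 s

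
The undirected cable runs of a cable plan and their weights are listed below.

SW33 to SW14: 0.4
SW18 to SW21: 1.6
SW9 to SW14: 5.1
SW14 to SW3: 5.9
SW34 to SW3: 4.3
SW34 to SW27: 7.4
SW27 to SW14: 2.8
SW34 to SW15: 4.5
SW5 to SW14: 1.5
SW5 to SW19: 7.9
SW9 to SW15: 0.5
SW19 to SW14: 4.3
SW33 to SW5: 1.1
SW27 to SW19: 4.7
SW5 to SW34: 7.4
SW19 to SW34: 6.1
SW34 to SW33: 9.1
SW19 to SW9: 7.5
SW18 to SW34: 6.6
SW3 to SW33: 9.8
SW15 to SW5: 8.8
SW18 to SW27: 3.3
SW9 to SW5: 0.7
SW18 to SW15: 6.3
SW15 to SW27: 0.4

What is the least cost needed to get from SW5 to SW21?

Shortest distances from SW5:
SW5: 0
SW9: 0.7  (via SW5)
SW33: 1.1  (via SW5)
SW15: 1.2  (via SW9)
SW14: 1.5  (via SW5)
SW27: 1.6  (via SW15)
SW18: 4.9  (via SW27)
SW34: 5.7  (via SW15)
SW19: 5.8  (via SW14)
SW21: 6.5  (via SW18)
Shortest route: SW5–SW9–SW15–SW27–SW18–SW21 = 6.5.

6.5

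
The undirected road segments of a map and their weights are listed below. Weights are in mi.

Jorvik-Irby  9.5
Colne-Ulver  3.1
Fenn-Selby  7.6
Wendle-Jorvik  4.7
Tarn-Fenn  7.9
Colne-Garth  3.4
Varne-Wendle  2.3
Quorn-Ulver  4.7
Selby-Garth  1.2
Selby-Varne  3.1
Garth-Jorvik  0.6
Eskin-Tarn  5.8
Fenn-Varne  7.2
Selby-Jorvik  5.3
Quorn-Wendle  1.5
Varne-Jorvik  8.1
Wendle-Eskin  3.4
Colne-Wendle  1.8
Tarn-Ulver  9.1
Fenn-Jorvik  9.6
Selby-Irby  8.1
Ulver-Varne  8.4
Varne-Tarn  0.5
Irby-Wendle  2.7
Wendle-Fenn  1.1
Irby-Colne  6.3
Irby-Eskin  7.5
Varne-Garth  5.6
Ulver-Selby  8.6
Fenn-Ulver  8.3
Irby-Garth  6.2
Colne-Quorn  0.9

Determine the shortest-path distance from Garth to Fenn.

6.3 mi

Compare a few routes:
Garth–Colne–Wendle–Fenn: 3.4+1.8+1.1 = 6.3
Garth–Colne–Quorn–Wendle–Fenn: 3.4+0.9+1.5+1.1 = 6.9
Garth–Jorvik–Wendle–Fenn: 0.6+4.7+1.1 = 6.4
Cheapest is Garth–Colne–Wendle–Fenn at 6.3 mi.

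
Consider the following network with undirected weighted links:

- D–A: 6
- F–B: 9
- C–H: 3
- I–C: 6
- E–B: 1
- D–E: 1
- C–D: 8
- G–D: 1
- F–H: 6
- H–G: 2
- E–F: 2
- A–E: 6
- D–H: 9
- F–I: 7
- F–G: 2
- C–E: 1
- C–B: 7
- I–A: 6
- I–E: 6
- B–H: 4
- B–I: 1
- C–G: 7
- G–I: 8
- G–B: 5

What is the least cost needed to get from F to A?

8

Running Dijkstra from F:
F: 0
E: 2  (via F)
G: 2  (via F)
B: 3  (via E)
C: 3  (via E)
D: 3  (via E)
H: 4  (via G)
I: 4  (via B)
A: 8  (via E)
Shortest route: F–E–A = 8.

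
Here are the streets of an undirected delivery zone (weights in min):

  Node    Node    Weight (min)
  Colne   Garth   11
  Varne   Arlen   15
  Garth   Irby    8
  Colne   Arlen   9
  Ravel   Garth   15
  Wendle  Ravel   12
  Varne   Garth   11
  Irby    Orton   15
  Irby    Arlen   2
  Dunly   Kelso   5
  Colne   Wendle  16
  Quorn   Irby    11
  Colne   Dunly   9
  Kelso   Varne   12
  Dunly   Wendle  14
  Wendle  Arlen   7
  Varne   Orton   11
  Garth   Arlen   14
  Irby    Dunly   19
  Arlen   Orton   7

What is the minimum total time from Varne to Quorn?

Candidate routes:
Varne → Garth → Irby → Quorn: 11+8+11 = 30
Varne → Arlen → Irby → Quorn: 15+2+11 = 28
Varne → Orton → Irby → Quorn: 11+15+11 = 37
Varne → Orton → Arlen → Irby → Quorn: 11+7+2+11 = 31
The minimum is 28 min via Varne → Arlen → Irby → Quorn.

28 min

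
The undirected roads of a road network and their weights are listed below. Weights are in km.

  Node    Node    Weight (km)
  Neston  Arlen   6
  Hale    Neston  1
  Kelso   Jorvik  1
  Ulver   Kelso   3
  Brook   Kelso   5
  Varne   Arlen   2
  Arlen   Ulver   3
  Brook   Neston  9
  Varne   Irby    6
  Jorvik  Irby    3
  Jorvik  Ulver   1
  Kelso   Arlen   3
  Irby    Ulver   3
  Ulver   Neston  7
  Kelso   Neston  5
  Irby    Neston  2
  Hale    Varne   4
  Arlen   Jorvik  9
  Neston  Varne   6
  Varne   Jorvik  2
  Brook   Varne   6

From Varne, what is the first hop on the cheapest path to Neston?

Hale

Candidate routes:
Varne - Hale - Neston: 4+1 = 5
Varne - Neston: 6 = 6
Varne - Arlen - Neston: 2+6 = 8
Varne - Jorvik - Irby - Neston: 2+3+2 = 7
Cheapest is Varne - Hale - Neston at 5 km.
So from Varne the first move is to Hale.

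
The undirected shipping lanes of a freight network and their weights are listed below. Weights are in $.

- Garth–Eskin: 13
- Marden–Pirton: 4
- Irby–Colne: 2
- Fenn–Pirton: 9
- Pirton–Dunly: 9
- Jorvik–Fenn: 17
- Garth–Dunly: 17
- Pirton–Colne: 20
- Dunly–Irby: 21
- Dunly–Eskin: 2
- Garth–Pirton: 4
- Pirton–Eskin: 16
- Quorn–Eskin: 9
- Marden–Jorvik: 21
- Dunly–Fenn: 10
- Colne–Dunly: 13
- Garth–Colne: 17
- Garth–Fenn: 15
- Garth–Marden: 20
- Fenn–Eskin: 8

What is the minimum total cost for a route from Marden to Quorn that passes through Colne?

Shortest Marden→Colne: Marden → Pirton → Colne = 24
Best Colne to Quorn: Colne → Dunly → Eskin → Quorn costing 24
Total via Colne: 24 + 24 = $48.

$48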